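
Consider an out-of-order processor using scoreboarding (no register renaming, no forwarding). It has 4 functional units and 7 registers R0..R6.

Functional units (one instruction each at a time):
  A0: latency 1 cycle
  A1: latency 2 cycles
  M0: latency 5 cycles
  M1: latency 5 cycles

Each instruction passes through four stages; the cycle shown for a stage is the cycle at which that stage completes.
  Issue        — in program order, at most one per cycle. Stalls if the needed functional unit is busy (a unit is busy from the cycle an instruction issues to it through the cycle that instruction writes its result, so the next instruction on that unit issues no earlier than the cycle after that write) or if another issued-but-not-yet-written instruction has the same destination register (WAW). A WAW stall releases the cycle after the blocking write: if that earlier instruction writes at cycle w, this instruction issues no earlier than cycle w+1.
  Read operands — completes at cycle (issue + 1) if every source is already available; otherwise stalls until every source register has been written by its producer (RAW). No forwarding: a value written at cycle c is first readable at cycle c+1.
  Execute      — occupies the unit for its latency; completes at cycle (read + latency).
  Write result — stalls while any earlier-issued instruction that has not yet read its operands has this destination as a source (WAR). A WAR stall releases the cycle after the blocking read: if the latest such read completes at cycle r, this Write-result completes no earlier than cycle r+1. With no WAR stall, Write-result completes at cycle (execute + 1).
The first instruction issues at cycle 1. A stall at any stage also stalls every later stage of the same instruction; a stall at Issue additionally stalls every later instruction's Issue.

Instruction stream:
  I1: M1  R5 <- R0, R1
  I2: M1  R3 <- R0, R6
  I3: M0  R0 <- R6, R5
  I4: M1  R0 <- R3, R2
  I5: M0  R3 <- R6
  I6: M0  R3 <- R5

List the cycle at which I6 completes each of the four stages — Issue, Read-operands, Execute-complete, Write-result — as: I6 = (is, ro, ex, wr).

I6 = (27, 28, 33, 34)

I1 -> (1, 2, 7, 8)
I2 -> (9, 10, 15, 16)  // struct: M1 busy until I1 writes@8
I3 -> (10, 11, 16, 17)
I4 -> (18, 19, 24, 25)  // WAW R0: wait I3 write@17
I5 -> (19, 20, 25, 26)
I6 -> (27, 28, 33, 34)  // struct: M0 busy until I5 writes@26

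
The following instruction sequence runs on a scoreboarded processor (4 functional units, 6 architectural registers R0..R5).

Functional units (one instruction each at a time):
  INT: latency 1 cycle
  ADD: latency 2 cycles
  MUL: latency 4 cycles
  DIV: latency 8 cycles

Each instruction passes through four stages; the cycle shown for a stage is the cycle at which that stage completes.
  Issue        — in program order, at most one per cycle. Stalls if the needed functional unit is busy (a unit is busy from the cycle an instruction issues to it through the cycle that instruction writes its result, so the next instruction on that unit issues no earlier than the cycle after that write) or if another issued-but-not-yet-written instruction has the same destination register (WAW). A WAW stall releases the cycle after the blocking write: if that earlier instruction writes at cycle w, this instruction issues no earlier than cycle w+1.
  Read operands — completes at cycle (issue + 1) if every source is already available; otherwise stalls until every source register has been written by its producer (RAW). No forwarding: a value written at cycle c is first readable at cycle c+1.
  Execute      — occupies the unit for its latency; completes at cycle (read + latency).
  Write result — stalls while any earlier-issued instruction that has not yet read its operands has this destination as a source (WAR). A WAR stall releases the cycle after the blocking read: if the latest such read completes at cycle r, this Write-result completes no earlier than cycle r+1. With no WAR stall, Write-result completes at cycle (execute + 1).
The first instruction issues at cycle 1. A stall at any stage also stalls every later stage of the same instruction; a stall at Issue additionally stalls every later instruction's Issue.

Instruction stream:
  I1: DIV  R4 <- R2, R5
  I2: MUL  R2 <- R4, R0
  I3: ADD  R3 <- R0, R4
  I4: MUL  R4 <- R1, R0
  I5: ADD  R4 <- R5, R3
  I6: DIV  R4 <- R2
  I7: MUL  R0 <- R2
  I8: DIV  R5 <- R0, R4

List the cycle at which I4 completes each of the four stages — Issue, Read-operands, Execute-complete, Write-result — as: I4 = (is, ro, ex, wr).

I1  is:1  ro:2  ex:10  wr:11
I2  is:2  ro:12  ex:16  wr:17  — RAW R4: wait I1 write@11
I3  is:3  ro:12  ex:14  wr:15  — RAW R4: wait I1 write@11
I4  is:18  ro:19  ex:23  wr:24  — struct: MUL busy until I2 writes@17
I5  is:25  ro:26  ex:28  wr:29  — WAW R4: wait I4 write@24
I6  is:30  ro:31  ex:39  wr:40  — WAW R4: wait I5 write@29
I7  is:31  ro:32  ex:36  wr:37
I8  is:41  ro:42  ex:50  wr:51  — struct: DIV busy until I6 writes@40

I4 = (18, 19, 23, 24)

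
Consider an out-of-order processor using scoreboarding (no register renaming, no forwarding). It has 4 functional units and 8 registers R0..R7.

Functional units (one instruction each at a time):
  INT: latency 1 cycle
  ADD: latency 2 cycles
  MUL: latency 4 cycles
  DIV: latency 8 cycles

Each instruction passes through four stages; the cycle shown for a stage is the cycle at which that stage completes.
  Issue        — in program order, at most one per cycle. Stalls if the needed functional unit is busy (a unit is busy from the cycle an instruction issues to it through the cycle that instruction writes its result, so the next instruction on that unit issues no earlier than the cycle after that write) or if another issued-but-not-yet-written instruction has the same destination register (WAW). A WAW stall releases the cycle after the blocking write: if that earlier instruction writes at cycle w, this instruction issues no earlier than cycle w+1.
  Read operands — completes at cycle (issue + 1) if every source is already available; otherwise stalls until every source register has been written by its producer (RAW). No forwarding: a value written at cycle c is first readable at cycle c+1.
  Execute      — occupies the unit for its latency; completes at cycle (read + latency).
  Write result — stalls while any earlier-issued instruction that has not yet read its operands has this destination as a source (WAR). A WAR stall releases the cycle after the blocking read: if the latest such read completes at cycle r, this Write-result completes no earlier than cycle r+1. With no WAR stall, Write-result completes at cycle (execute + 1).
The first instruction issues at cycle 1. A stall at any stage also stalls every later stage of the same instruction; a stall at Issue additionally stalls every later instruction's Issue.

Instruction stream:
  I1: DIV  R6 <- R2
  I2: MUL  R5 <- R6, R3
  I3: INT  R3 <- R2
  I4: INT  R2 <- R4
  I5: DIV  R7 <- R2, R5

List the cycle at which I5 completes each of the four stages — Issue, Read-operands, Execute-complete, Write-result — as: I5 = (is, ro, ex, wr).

I1 -> (1, 2, 10, 11)
I2 -> (2, 12, 16, 17)  // RAW R6: wait I1 write@11
I3 -> (3, 4, 5, 13)  // WAR R3: wait I2 read@12
I4 -> (14, 15, 16, 17)  // struct: INT busy until I3 writes@13
I5 -> (15, 18, 26, 27)  // RAW R2: wait I4 write@17, RAW R5: wait I2 write@17

I5 = (15, 18, 26, 27)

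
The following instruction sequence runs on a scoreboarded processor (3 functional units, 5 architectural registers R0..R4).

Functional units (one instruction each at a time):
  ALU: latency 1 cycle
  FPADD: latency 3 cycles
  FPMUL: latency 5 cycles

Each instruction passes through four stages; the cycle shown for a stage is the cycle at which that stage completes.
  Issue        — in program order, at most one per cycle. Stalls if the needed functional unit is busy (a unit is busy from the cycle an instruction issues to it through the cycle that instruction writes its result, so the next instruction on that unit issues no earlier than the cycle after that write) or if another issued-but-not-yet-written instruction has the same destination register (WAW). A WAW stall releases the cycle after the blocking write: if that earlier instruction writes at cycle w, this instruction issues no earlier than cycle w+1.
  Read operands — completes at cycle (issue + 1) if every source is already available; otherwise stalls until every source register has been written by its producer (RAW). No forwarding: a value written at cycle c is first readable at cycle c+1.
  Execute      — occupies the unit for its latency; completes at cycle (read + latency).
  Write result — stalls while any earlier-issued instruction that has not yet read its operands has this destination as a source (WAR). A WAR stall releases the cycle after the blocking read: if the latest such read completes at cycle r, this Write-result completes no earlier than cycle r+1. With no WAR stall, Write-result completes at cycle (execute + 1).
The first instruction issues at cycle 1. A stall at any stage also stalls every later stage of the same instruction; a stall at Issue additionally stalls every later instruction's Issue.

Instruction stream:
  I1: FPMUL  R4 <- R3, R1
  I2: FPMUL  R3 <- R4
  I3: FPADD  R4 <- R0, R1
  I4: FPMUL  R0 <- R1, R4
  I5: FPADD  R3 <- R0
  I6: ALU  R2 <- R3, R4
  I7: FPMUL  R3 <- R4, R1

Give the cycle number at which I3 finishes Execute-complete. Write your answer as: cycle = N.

cycle = 14

[I1] 1/2/7/8
[I2] 9/10/15/16  (struct: FPMUL busy until I1 writes@8)
[I3] 10/11/14/15
[I4] 17/18/23/24  (struct: FPMUL busy until I2 writes@16)
[I5] 18/25/28/29  (RAW R0: wait I4 write@24)
[I6] 19/30/31/32  (RAW R3: wait I5 write@29)
[I7] 30/31/36/37  (WAW R3: wait I5 write@29)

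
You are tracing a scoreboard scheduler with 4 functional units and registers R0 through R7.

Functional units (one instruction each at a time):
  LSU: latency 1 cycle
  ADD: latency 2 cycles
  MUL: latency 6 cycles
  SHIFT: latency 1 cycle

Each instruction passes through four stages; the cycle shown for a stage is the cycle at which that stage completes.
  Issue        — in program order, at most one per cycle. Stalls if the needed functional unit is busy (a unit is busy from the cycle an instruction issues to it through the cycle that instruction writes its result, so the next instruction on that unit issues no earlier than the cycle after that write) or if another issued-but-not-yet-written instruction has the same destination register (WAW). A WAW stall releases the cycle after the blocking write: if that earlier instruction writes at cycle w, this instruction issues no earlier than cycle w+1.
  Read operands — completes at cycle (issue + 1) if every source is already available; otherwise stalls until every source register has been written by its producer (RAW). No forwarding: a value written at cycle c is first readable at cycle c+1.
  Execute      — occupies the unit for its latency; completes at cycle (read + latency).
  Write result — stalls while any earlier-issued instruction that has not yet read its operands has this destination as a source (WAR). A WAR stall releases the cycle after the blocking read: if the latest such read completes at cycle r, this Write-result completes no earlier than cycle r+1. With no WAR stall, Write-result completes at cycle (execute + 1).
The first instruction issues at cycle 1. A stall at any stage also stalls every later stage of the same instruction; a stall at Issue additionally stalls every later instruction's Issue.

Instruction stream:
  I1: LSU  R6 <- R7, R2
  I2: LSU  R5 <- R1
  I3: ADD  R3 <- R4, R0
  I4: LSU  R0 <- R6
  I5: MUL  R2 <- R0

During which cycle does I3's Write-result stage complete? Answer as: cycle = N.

cycle = 10

I1: IS=1 RO=2 EX=3 WR=4
I2: IS=5 RO=6 EX=7 WR=8  [struct: LSU busy until I1 writes@4]
I3: IS=6 RO=7 EX=9 WR=10
I4: IS=9 RO=10 EX=11 WR=12  [struct: LSU busy until I2 writes@8]
I5: IS=10 RO=13 EX=19 WR=20  [RAW R0: wait I4 write@12]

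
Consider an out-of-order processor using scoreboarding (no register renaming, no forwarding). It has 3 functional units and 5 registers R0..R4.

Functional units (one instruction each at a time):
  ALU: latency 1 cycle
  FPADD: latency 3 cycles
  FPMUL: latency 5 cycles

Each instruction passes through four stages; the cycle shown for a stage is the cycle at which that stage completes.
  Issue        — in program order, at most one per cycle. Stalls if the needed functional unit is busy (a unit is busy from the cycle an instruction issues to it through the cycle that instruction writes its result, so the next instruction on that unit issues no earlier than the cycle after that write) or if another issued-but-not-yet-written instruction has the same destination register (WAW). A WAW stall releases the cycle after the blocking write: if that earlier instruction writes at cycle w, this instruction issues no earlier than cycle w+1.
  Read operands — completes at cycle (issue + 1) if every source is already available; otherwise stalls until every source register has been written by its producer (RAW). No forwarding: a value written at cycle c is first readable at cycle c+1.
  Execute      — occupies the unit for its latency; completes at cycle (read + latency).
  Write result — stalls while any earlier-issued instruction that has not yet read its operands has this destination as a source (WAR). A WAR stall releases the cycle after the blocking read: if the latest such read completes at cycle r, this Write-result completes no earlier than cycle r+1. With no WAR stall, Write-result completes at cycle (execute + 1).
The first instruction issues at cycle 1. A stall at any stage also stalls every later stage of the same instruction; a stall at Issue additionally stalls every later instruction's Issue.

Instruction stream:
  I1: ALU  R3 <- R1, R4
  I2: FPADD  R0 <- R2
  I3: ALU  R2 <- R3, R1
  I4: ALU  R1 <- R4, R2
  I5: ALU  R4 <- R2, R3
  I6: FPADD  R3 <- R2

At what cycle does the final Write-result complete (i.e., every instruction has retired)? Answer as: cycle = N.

cycle 1: I1→ALU
cycle 2: I1 RO; I2→FPADD
cycle 3: I1 EX; I2 RO
cycle 4: I1 WR R3
cycle 5: I3→ALU
cycle 6: I2 EX; I3 RO
cycle 7: I2 WR R0; I3 EX
cycle 8: I3 WR R2
cycle 9: I4→ALU
cycle 10: I4 RO
cycle 11: I4 EX
cycle 12: I4 WR R1
cycle 13: I5→ALU
cycle 14: I5 RO; I6→FPADD
cycle 15: I5 EX; I6 RO
cycle 16: I5 WR R4
cycle 18: I6 EX
cycle 19: I6 WR R3

cycle = 19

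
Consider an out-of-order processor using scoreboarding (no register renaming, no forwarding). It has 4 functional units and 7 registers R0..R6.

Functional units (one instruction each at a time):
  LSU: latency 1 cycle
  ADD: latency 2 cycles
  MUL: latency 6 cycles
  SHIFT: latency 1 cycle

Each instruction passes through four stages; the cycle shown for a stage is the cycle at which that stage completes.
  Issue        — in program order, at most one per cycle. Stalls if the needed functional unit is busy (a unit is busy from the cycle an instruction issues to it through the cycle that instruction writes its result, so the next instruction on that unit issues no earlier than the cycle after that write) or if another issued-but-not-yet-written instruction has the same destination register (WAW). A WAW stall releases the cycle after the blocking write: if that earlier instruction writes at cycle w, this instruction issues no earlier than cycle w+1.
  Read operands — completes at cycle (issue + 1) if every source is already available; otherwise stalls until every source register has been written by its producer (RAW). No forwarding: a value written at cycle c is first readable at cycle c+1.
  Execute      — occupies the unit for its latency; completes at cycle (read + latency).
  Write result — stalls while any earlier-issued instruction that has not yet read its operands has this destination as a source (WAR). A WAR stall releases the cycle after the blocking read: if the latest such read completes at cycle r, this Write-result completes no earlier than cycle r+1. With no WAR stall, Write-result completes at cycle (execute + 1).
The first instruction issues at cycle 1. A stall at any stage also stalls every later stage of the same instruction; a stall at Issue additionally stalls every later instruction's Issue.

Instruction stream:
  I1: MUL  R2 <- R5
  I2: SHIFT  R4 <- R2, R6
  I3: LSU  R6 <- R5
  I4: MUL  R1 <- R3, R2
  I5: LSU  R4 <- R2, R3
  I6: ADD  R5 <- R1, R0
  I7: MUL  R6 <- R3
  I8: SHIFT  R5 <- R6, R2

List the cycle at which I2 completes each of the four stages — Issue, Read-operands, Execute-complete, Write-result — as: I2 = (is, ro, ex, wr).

c1: I1→MUL
c2: I1 RO, I2→SHIFT
c3: I3→LSU
c4: I3 RO
c5: I3 EX
c8: I1 EX
c9: I1 WR R2
c10: I2 RO, I4→MUL
c11: I2 EX, I3 WR R6, I4 RO
c12: I2 WR R4
c13: I5→LSU
c14: I5 RO, I6→ADD
c15: I5 EX
c16: I5 WR R4
c17: I4 EX
c18: I4 WR R1
c19: I6 RO, I7→MUL
c20: I7 RO
c21: I6 EX
c22: I6 WR R5
c23: I8→SHIFT
c26: I7 EX
c27: I7 WR R6
c28: I8 RO
c29: I8 EX
c30: I8 WR R5

I2 = (2, 10, 11, 12)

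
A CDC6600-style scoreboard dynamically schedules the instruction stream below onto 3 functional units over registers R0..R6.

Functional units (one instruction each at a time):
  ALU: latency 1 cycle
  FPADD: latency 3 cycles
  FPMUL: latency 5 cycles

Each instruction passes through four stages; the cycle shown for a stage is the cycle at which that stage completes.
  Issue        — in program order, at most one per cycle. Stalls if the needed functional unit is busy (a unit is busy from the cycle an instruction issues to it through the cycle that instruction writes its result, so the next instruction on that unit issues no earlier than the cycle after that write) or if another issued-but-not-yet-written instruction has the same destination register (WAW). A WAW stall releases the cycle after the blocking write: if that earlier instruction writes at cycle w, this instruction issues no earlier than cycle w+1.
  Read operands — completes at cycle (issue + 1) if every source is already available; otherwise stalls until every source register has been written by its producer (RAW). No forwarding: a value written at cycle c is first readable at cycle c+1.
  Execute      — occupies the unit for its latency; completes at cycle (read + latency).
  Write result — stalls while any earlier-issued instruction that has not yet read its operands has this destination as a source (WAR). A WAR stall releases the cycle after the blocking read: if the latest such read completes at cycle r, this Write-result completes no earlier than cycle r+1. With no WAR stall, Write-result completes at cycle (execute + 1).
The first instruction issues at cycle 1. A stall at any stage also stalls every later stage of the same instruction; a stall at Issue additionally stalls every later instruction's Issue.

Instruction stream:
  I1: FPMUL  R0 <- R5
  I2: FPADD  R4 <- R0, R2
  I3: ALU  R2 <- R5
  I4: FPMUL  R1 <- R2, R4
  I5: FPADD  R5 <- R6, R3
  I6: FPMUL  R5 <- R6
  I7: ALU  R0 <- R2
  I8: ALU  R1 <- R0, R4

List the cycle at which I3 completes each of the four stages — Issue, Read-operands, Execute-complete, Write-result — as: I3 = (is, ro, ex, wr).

I3 = (3, 4, 5, 10)

I1  is:1  ro:2  ex:7  wr:8
I2  is:2  ro:9  ex:12  wr:13  — RAW R0: wait I1 write@8
I3  is:3  ro:4  ex:5  wr:10  — WAR R2: wait I2 read@9
I4  is:9  ro:14  ex:19  wr:20  — struct: FPMUL busy until I1 writes@8, RAW R4: wait I2 write@13
I5  is:14  ro:15  ex:18  wr:19  — struct: FPADD busy until I2 writes@13
I6  is:21  ro:22  ex:27  wr:28  — struct: FPMUL busy until I4 writes@20
I7  is:22  ro:23  ex:24  wr:25
I8  is:26  ro:27  ex:28  wr:29  — struct: ALU busy until I7 writes@25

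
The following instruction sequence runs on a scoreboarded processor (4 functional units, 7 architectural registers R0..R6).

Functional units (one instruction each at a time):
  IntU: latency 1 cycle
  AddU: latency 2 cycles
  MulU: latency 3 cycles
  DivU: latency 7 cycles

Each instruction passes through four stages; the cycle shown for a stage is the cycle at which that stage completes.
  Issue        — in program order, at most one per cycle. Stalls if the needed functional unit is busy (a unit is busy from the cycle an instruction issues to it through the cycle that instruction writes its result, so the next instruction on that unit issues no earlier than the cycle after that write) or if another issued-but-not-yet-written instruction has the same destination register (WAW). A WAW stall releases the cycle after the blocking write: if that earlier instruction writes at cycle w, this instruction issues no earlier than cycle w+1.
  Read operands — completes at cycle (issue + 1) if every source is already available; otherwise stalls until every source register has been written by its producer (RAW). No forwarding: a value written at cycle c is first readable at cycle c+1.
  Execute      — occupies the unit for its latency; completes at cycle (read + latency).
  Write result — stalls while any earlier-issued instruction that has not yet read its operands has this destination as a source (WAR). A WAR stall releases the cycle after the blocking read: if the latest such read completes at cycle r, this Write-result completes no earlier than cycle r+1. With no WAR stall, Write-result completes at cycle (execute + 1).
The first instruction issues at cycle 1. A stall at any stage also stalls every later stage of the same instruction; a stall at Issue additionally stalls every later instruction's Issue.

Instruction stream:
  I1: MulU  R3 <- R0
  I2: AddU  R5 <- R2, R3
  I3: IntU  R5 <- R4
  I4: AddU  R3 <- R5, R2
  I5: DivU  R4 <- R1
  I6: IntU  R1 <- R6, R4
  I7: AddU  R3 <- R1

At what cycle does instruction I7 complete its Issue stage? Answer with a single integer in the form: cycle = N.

cycle 1: I1 issues→MulU
cycle 2: I1 reads · I2 issues→AddU
cycle 5: I1 exec-done
cycle 6: I1 writes R3
cycle 7: I2 reads
cycle 9: I2 exec-done
cycle 10: I2 writes R5
cycle 11: I3 issues→IntU
cycle 12: I3 reads · I4 issues→AddU
cycle 13: I3 exec-done · I5 issues→DivU
cycle 14: I3 writes R5 · I5 reads
cycle 15: I4 reads · I6 issues→IntU
cycle 17: I4 exec-done
cycle 18: I4 writes R3
cycle 19: I7 issues→AddU
cycle 21: I5 exec-done
cycle 22: I5 writes R4
cycle 23: I6 reads
cycle 24: I6 exec-done
cycle 25: I6 writes R1
cycle 26: I7 reads
cycle 28: I7 exec-done
cycle 29: I7 writes R3

cycle = 19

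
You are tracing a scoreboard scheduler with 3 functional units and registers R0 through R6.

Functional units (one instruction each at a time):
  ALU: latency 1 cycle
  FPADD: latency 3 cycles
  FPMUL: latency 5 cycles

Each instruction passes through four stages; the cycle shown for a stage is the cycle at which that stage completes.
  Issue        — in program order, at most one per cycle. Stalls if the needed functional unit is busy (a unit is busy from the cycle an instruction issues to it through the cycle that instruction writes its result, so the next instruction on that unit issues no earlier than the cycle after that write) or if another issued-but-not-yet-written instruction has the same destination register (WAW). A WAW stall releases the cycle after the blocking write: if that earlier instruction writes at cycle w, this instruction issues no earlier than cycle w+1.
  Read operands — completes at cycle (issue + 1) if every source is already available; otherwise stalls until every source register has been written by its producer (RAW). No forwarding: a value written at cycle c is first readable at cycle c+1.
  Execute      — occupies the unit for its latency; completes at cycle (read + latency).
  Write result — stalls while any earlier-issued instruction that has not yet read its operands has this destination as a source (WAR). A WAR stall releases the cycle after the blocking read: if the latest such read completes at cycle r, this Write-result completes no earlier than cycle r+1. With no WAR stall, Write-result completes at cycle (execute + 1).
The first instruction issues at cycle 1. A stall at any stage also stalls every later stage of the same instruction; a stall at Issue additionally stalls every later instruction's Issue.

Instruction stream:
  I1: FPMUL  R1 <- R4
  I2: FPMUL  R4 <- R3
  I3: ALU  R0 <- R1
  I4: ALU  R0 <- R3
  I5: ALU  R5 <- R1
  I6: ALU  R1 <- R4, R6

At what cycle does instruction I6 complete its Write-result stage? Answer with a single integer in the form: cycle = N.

cycle 1: issue I1 (FPMUL)
cycle 2: I1 read-ops
cycle 7: I1 finished on FPMUL
cycle 8: I1→R1
cycle 9: issue I2 (FPMUL)
cycle 10: I2 read-ops · issue I3 (ALU)
cycle 11: I3 read-ops
cycle 12: I3 finished on ALU
cycle 13: I3→R0
cycle 14: issue I4 (ALU)
cycle 15: I2 finished on FPMUL · I4 read-ops
cycle 16: I2→R4 · I4 finished on ALU
cycle 17: I4→R0
cycle 18: issue I5 (ALU)
cycle 19: I5 read-ops
cycle 20: I5 finished on ALU
cycle 21: I5→R5
cycle 22: issue I6 (ALU)
cycle 23: I6 read-ops
cycle 24: I6 finished on ALU
cycle 25: I6→R1

cycle = 25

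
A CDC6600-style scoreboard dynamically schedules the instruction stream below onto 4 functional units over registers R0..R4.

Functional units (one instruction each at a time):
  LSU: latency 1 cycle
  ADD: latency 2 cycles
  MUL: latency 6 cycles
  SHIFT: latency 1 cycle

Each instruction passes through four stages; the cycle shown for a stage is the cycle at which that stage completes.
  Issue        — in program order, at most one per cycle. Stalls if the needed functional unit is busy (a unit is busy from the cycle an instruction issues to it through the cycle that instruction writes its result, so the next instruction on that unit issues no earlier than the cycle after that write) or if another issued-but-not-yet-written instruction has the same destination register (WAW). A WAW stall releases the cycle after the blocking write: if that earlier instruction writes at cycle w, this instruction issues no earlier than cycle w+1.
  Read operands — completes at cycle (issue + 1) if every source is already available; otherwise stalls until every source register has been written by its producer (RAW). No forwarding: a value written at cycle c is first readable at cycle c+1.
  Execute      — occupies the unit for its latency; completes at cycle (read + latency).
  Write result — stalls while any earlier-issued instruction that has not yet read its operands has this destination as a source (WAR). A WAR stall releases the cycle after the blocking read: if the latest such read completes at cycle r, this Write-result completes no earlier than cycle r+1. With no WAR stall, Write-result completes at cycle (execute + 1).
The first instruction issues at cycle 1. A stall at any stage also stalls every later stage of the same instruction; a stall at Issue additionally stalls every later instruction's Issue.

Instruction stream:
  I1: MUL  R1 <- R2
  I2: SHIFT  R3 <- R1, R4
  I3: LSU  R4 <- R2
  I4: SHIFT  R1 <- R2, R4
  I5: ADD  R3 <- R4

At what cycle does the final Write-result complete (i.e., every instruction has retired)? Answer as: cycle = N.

cycle = 18

cycle 1: I1 dispatched to MUL
cycle 2: I1 operands ready | I2 dispatched to SHIFT
cycle 3: I3 dispatched to LSU
cycle 4: I3 operands ready
cycle 5: I3 complete
cycle 8: I1 complete
cycle 9: R1←I1
cycle 10: I2 operands ready
cycle 11: I2 complete | R4←I3
cycle 12: R3←I2
cycle 13: I4 dispatched to SHIFT
cycle 14: I4 operands ready | I5 dispatched to ADD
cycle 15: I4 complete | I5 operands ready
cycle 16: R1←I4
cycle 17: I5 complete
cycle 18: R3←I5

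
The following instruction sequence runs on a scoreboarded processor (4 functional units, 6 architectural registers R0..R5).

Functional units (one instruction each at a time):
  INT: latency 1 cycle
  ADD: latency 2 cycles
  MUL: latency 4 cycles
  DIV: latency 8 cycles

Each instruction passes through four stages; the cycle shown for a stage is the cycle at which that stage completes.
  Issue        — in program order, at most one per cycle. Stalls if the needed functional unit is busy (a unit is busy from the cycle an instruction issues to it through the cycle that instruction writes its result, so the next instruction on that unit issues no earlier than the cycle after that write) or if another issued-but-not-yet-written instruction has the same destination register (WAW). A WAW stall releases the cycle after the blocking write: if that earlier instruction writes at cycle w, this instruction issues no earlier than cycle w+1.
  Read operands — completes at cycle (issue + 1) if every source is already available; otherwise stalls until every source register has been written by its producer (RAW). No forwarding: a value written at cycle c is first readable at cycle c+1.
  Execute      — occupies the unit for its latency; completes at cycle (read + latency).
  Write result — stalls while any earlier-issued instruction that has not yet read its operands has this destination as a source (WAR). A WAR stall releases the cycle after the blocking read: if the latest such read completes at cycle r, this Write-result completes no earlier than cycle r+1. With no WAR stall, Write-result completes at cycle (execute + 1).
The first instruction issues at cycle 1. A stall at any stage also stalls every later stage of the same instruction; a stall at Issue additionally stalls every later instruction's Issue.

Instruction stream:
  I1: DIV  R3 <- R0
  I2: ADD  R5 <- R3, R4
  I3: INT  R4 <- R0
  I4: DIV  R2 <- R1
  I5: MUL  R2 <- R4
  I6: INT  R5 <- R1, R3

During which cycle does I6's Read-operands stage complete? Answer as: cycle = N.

I1 -> (1, 2, 10, 11)
I2 -> (2, 12, 14, 15)  // RAW R3: wait I1 write@11
I3 -> (3, 4, 5, 13)  // WAR R4: wait I2 read@12
I4 -> (12, 13, 21, 22)  // struct: DIV busy until I1 writes@11
I5 -> (23, 24, 28, 29)  // WAW R2: wait I4 write@22
I6 -> (24, 25, 26, 27)

cycle = 25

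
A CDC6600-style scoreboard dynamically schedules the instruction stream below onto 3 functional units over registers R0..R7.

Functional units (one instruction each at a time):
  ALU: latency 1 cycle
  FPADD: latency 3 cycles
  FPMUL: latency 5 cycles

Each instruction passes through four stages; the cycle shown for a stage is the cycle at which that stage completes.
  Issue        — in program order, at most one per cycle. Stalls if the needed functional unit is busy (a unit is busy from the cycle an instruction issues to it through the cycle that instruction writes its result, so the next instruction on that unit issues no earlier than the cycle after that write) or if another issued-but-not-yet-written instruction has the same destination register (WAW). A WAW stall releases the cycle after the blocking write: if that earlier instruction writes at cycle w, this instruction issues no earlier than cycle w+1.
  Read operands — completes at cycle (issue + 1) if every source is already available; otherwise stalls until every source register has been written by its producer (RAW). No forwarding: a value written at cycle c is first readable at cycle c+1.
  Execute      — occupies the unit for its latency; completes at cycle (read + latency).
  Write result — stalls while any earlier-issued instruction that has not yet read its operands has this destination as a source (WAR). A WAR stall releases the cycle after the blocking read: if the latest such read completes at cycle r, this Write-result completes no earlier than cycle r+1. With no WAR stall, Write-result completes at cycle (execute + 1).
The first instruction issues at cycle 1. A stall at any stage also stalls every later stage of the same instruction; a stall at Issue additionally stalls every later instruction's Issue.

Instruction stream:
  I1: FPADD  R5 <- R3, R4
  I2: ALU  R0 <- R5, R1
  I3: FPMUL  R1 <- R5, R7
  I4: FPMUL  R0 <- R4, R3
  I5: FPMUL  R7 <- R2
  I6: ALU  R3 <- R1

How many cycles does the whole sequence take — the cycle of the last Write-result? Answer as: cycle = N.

cycle = 29

t=1  issue I1 (FPADD)
t=2  I1 read-ops, issue I2 (ALU)
t=3  issue I3 (FPMUL)
t=5  I1 finished on FPADD
t=6  I1→R5
t=7  I2 read-ops, I3 read-ops
t=8  I2 finished on ALU
t=9  I2→R0
t=12  I3 finished on FPMUL
t=13  I3→R1
t=14  issue I4 (FPMUL)
t=15  I4 read-ops
t=20  I4 finished on FPMUL
t=21  I4→R0
t=22  issue I5 (FPMUL)
t=23  I5 read-ops, issue I6 (ALU)
t=24  I6 read-ops
t=25  I6 finished on ALU
t=26  I6→R3
t=28  I5 finished on FPMUL
t=29  I5→R7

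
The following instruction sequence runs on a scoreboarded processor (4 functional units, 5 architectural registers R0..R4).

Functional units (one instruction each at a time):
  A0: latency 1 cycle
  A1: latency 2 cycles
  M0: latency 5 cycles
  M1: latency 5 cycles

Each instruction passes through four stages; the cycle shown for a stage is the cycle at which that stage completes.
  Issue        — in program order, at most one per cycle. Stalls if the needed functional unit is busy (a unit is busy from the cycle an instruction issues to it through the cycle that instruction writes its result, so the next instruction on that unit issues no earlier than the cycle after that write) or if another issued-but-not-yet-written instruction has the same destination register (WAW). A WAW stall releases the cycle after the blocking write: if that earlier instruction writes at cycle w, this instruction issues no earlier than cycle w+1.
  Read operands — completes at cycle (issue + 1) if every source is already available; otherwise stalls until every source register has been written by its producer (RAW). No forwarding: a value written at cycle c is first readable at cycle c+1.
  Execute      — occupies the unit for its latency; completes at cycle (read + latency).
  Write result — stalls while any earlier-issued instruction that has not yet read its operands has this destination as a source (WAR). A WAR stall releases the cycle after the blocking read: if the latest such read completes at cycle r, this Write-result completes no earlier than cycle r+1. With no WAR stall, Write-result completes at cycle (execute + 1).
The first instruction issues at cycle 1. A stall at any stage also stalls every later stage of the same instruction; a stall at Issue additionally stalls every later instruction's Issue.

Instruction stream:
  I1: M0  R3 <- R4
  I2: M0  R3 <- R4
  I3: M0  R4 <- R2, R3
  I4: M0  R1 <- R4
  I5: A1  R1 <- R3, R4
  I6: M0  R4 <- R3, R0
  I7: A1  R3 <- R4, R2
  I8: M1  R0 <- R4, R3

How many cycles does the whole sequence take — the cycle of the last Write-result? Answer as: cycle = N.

cycle = 52

[1] issue I1 (M0)
[2] I1 read-ops
[7] I1 finished on M0
[8] I1→R3
[9] issue I2 (M0)
[10] I2 read-ops
[15] I2 finished on M0
[16] I2→R3
[17] issue I3 (M0)
[18] I3 read-ops
[23] I3 finished on M0
[24] I3→R4
[25] issue I4 (M0)
[26] I4 read-ops
[31] I4 finished on M0
[32] I4→R1
[33] issue I5 (A1)
[34] I5 read-ops | issue I6 (M0)
[35] I6 read-ops
[36] I5 finished on A1
[37] I5→R1
[38] issue I7 (A1)
[39] issue I8 (M1)
[40] I6 finished on M0
[41] I6→R4
[42] I7 read-ops
[44] I7 finished on A1
[45] I7→R3
[46] I8 read-ops
[51] I8 finished on M1
[52] I8→R0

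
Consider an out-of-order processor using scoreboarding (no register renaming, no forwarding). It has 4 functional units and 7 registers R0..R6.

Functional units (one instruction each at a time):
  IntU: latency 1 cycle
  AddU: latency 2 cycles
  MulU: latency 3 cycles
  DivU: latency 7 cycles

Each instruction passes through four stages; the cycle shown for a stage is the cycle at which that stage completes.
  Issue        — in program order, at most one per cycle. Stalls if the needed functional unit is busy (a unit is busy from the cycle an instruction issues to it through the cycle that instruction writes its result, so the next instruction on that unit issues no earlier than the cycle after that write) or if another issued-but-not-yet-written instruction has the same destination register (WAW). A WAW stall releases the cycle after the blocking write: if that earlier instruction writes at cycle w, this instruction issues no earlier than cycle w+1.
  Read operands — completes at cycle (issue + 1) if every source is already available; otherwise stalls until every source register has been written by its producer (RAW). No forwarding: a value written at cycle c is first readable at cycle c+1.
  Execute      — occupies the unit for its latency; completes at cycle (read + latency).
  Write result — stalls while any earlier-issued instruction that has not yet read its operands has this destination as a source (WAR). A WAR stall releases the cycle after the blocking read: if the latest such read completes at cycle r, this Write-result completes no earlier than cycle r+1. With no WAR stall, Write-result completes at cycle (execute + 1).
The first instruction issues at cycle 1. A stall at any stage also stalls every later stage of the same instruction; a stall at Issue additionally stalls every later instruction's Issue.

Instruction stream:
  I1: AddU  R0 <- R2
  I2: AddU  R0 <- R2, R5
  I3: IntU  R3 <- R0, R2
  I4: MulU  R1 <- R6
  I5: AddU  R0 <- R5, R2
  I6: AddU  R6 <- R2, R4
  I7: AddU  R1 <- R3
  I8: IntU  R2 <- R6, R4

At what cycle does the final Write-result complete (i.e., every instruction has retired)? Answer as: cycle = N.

cycle = 25

c1: I1→AddU
c2: I1 RO
c4: I1 EX
c5: I1 WR R0
c6: I2→AddU
c7: I2 RO; I3→IntU
c8: I4→MulU
c9: I2 EX; I4 RO
c10: I2 WR R0
c11: I3 RO; I5→AddU
c12: I3 EX; I4 EX; I5 RO
c13: I3 WR R3; I4 WR R1
c14: I5 EX
c15: I5 WR R0
c16: I6→AddU
c17: I6 RO
c19: I6 EX
c20: I6 WR R6
c21: I7→AddU
c22: I7 RO; I8→IntU
c23: I8 RO
c24: I7 EX; I8 EX
c25: I7 WR R1; I8 WR R2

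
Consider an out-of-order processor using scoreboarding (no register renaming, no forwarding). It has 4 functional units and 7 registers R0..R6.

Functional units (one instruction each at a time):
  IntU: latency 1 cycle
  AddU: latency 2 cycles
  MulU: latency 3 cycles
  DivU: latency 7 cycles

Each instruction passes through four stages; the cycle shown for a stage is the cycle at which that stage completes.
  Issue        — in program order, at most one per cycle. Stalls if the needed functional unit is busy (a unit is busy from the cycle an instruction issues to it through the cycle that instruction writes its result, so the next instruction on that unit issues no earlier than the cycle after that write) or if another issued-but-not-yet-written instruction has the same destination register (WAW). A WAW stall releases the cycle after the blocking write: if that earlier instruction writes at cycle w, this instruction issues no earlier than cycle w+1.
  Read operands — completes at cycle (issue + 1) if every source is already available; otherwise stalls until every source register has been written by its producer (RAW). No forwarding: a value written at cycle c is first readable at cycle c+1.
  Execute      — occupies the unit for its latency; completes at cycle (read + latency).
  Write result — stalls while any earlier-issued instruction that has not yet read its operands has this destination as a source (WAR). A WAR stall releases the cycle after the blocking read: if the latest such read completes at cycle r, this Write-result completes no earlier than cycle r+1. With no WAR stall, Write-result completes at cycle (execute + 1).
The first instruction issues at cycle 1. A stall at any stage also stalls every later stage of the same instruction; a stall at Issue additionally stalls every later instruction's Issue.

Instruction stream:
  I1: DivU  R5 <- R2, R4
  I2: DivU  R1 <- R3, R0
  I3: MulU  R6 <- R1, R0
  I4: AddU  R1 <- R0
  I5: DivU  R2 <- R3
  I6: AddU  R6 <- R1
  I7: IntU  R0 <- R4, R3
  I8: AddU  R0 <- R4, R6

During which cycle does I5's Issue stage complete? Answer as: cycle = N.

cycle = 22

I1: IS=1 RO=2 EX=9 WR=10
I2: IS=11 RO=12 EX=19 WR=20  [struct: DivU busy until I1 writes@10]
I3: IS=12 RO=21 EX=24 WR=25  [RAW R1: wait I2 write@20]
I4: IS=21 RO=22 EX=24 WR=25  [WAW R1: wait I2 write@20]
I5: IS=22 RO=23 EX=30 WR=31
I6: IS=26 RO=27 EX=29 WR=30  [struct: AddU busy until I4 writes@25]
I7: IS=27 RO=28 EX=29 WR=30
I8: IS=31 RO=32 EX=34 WR=35  [WAW R0: wait I7 write@30]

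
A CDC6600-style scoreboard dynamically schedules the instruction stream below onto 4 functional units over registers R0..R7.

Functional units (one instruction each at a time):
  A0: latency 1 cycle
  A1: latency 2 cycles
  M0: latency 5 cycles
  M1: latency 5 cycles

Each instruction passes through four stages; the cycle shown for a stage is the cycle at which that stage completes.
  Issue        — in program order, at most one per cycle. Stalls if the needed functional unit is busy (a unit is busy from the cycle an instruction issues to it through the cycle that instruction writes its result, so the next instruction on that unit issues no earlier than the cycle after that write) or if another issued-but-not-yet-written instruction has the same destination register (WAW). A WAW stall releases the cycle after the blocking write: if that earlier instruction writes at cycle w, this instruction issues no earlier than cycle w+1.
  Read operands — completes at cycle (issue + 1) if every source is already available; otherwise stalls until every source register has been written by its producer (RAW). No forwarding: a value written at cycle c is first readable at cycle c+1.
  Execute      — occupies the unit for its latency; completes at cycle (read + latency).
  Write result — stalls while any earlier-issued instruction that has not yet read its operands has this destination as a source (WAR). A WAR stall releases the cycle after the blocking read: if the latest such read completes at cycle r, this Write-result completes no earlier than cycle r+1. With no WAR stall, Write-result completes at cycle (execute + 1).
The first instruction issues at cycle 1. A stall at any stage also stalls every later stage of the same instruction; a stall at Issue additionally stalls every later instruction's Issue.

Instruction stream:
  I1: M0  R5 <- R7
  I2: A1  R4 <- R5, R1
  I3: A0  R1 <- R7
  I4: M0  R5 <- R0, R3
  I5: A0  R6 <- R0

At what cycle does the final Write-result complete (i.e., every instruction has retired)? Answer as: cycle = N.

I1  is:1  ro:2  ex:7  wr:8
I2  is:2  ro:9  ex:11  wr:12  — RAW R5: wait I1 write@8
I3  is:3  ro:4  ex:5  wr:10  — WAR R1: wait I2 read@9
I4  is:9  ro:10  ex:15  wr:16  — struct: M0 busy until I1 writes@8
I5  is:11  ro:12  ex:13  wr:14  — struct: A0 busy until I3 writes@10

cycle = 16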